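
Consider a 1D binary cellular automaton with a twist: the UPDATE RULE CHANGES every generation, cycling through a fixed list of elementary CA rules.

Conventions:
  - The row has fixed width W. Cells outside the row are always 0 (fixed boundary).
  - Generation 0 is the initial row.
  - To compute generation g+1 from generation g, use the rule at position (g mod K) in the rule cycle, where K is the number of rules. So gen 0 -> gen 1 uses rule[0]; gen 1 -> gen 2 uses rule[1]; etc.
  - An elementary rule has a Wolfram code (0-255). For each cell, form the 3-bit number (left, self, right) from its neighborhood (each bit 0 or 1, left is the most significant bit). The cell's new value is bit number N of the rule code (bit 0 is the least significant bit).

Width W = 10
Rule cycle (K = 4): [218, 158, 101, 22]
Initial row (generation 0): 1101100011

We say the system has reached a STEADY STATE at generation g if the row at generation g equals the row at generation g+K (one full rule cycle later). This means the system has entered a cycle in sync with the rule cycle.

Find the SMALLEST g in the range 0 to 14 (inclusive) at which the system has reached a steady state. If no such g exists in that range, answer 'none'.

Answer: 1

Derivation:
Gen 0: 1101100011
Gen 1 (rule 218): 1101110111
Gen 2 (rule 158): 1001100110
Gen 3 (rule 101): 1000100010
Gen 4 (rule 22): 1101110111
Gen 5 (rule 218): 1101110111
Gen 6 (rule 158): 1001100110
Gen 7 (rule 101): 1000100010
Gen 8 (rule 22): 1101110111
Gen 9 (rule 218): 1101110111
Gen 10 (rule 158): 1001100110
Gen 11 (rule 101): 1000100010
Gen 12 (rule 22): 1101110111
Gen 13 (rule 218): 1101110111
Gen 14 (rule 158): 1001100110
Gen 15 (rule 101): 1000100010
Gen 16 (rule 22): 1101110111
Gen 17 (rule 218): 1101110111
Gen 18 (rule 158): 1001100110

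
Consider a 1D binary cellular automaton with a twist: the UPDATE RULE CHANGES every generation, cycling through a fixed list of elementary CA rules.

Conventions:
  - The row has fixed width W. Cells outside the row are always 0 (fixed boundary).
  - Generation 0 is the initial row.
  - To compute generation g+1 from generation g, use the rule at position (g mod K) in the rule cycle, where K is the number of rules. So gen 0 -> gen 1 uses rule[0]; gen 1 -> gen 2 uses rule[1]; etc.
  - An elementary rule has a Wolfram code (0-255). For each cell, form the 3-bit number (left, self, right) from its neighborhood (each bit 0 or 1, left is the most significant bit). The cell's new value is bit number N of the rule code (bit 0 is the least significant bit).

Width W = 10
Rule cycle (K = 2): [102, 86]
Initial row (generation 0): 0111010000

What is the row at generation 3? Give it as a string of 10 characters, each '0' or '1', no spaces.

Gen 0: 0111010000
Gen 1 (rule 102): 1001110000
Gen 2 (rule 86): 1110011000
Gen 3 (rule 102): 0010101000

Answer: 0010101000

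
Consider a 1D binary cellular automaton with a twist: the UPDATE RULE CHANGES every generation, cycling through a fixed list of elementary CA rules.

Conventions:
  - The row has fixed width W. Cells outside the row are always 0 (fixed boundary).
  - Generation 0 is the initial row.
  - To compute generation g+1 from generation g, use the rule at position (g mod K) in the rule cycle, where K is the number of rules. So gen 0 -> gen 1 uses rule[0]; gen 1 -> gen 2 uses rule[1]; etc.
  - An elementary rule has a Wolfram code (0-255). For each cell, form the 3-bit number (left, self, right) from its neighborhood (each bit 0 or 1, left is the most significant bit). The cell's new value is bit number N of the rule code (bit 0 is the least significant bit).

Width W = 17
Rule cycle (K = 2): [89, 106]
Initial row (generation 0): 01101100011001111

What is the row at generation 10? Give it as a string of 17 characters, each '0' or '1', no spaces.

Answer: 10101001011100010

Derivation:
Gen 0: 01101100011001111
Gen 1 (rule 89): 01101111011101001
Gen 2 (rule 106): 11111001110110010
Gen 3 (rule 89): 10001101010111001
Gen 4 (rule 106): 00011110101101010
Gen 5 (rule 89): 11010010001100001
Gen 6 (rule 106): 11100100011100010
Gen 7 (rule 89): 10110011010111001
Gen 8 (rule 106): 01110111101101010
Gen 9 (rule 89): 01010100101100001
Gen 10 (rule 106): 10101001011100010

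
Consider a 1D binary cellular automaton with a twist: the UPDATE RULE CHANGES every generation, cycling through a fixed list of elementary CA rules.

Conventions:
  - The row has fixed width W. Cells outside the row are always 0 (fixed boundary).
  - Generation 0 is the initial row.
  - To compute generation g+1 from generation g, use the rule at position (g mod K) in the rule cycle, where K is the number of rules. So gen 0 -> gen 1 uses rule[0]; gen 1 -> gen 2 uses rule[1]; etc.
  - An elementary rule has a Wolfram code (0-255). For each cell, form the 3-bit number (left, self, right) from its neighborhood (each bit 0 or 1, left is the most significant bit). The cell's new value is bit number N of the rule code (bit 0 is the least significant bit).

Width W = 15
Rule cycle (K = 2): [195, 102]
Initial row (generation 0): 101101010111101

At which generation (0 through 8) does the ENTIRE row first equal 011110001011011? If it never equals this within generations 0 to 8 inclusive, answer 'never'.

Answer: 4

Derivation:
Gen 0: 101101010111101
Gen 1 (rule 195): 000100000011100
Gen 2 (rule 102): 001100000100100
Gen 3 (rule 195): 110101111001001
Gen 4 (rule 102): 011110001011011
Gen 5 (rule 195): 101110110001001
Gen 6 (rule 102): 110011010011011
Gen 7 (rule 195): 010101000101001
Gen 8 (rule 102): 111111001111011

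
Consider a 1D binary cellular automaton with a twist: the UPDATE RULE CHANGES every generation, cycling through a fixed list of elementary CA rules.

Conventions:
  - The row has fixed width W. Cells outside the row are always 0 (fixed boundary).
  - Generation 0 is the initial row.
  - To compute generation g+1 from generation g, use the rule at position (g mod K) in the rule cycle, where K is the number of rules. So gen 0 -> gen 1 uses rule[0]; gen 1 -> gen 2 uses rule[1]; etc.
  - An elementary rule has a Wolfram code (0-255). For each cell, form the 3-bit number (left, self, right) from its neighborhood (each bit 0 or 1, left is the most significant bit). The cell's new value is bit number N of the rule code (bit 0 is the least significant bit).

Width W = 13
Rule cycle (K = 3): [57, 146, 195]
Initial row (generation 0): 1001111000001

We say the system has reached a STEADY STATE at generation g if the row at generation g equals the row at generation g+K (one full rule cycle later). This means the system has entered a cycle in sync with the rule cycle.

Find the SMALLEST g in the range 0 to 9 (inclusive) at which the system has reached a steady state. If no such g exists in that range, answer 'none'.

Answer: none

Derivation:
Gen 0: 1001111000001
Gen 1 (rule 57): 0101000111100
Gen 2 (rule 146): 1000101011010
Gen 3 (rule 195): 0011000001000
Gen 4 (rule 57): 1010111100111
Gen 5 (rule 146): 0000011011010
Gen 6 (rule 195): 1111101001000
Gen 7 (rule 57): 1000010100111
Gen 8 (rule 146): 0100100011010
Gen 9 (rule 195): 1001001101000
Gen 10 (rule 57): 0100101010111
Gen 11 (rule 146): 1011000000010
Gen 12 (rule 195): 0001011111100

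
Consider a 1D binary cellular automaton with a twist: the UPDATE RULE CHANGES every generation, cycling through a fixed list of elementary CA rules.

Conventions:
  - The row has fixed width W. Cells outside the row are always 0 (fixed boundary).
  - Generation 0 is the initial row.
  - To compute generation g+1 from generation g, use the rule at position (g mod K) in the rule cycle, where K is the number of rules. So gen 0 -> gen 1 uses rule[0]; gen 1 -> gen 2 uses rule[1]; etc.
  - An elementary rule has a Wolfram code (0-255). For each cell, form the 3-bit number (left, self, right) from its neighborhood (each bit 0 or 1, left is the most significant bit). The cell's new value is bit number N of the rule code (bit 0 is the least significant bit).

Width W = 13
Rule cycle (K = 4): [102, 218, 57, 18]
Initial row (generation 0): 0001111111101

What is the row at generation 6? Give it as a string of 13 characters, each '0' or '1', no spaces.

Gen 0: 0001111111101
Gen 1 (rule 102): 0010000000111
Gen 2 (rule 218): 0101000001111
Gen 3 (rule 57): 0010111101000
Gen 4 (rule 18): 0100000000100
Gen 5 (rule 102): 1100000001100
Gen 6 (rule 218): 1110000011110

Answer: 1110000011110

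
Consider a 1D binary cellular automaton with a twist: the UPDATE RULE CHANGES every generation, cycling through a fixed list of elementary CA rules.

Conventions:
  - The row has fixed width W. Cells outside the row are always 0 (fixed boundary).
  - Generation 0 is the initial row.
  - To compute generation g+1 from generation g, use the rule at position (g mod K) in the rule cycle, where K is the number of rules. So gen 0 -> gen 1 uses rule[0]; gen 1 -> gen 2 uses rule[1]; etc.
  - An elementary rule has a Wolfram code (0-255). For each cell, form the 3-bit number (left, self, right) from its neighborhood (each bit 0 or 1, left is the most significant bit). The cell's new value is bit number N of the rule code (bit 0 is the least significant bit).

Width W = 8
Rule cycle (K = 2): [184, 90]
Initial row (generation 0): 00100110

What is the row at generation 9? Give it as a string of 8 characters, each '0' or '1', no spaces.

Answer: 00010101

Derivation:
Gen 0: 00100110
Gen 1 (rule 184): 00010101
Gen 2 (rule 90): 00100000
Gen 3 (rule 184): 00010000
Gen 4 (rule 90): 00101000
Gen 5 (rule 184): 00010100
Gen 6 (rule 90): 00100010
Gen 7 (rule 184): 00010001
Gen 8 (rule 90): 00101010
Gen 9 (rule 184): 00010101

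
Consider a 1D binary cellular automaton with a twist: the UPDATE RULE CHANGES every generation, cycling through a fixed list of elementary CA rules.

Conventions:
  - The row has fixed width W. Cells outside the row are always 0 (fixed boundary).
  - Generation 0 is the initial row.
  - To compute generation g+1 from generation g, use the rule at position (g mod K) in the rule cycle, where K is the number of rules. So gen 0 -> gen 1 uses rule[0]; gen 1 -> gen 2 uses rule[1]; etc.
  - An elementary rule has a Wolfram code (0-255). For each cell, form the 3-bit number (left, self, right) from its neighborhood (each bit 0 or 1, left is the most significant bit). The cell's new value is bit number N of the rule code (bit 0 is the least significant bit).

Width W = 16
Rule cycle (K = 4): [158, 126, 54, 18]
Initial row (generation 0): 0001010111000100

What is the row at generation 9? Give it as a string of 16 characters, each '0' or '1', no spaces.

Answer: 0110011110110000

Derivation:
Gen 0: 0001010111000100
Gen 1 (rule 158): 0011010110101110
Gen 2 (rule 126): 0111111111111011
Gen 3 (rule 54): 1000000000000100
Gen 4 (rule 18): 0100000000001010
Gen 5 (rule 158): 1110000000011011
Gen 6 (rule 126): 1011000000111111
Gen 7 (rule 54): 1100100001000000
Gen 8 (rule 18): 0011010010100000
Gen 9 (rule 158): 0110011110110000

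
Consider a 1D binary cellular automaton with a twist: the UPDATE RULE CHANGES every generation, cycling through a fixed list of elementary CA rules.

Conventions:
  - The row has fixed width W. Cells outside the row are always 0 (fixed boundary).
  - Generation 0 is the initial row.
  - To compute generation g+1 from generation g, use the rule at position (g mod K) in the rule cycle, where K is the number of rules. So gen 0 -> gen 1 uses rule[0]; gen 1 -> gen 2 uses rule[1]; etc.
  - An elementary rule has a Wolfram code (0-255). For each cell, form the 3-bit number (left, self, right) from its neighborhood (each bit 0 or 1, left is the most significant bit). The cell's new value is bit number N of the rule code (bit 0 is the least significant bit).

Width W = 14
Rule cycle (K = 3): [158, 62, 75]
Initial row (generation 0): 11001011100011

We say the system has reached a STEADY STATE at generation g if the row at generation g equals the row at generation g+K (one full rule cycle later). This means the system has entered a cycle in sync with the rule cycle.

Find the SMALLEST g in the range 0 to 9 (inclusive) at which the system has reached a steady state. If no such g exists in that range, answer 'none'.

Gen 0: 11001011100011
Gen 1 (rule 158): 10111011010110
Gen 2 (rule 62): 11100110111101
Gen 3 (rule 75): 10101110100100
Gen 4 (rule 158): 10101100111110
Gen 5 (rule 62): 11111011100001
Gen 6 (rule 75): 10001010101110
Gen 7 (rule 158): 11011010101101
Gen 8 (rule 62): 10110111111011
Gen 9 (rule 75): 00110100001011
Gen 10 (rule 158): 01100110011010
Gen 11 (rule 62): 11011101110111
Gen 12 (rule 75): 11010101010101

Answer: none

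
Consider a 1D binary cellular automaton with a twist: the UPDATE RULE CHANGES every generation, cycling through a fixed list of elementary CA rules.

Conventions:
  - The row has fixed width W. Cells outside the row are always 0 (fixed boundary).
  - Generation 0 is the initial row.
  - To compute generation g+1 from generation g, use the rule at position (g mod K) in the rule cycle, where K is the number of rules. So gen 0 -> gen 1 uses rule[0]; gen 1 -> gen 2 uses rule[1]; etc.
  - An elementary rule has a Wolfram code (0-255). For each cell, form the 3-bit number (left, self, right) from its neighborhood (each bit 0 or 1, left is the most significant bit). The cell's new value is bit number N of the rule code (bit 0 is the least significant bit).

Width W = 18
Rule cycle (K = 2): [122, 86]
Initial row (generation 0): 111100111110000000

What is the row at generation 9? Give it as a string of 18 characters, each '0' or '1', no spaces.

Answer: 111110111011010010

Derivation:
Gen 0: 111100111110000000
Gen 1 (rule 122): 100111100011000000
Gen 2 (rule 86): 111000110101100000
Gen 3 (rule 122): 101101111011110000
Gen 4 (rule 86): 100100001000011000
Gen 5 (rule 122): 011010010100111100
Gen 6 (rule 86): 101011110111000110
Gen 7 (rule 122): 010110011101101111
Gen 8 (rule 86): 110011100100100001
Gen 9 (rule 122): 111110111011010010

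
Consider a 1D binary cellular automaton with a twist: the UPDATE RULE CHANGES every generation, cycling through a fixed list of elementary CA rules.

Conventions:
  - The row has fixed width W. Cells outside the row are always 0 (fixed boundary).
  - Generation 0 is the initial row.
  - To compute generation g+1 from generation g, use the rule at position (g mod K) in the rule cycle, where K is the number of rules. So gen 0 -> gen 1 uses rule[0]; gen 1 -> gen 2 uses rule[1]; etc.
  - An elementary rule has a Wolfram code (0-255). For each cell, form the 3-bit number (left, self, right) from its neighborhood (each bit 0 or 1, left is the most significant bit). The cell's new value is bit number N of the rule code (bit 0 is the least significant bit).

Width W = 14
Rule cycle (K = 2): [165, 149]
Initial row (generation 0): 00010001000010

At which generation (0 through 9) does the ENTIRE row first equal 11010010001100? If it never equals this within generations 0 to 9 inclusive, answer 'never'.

Answer: never

Derivation:
Gen 0: 00010001000010
Gen 1 (rule 165): 11010101011010
Gen 2 (rule 149): 00010101000011
Gen 3 (rule 165): 11011111011000
Gen 4 (rule 149): 00001110000111
Gen 5 (rule 165): 11100100110010
Gen 6 (rule 149): 01010110001011
Gen 7 (rule 165): 01111000101100
Gen 8 (rule 149): 00110110100011
Gen 9 (rule 165): 10001001101000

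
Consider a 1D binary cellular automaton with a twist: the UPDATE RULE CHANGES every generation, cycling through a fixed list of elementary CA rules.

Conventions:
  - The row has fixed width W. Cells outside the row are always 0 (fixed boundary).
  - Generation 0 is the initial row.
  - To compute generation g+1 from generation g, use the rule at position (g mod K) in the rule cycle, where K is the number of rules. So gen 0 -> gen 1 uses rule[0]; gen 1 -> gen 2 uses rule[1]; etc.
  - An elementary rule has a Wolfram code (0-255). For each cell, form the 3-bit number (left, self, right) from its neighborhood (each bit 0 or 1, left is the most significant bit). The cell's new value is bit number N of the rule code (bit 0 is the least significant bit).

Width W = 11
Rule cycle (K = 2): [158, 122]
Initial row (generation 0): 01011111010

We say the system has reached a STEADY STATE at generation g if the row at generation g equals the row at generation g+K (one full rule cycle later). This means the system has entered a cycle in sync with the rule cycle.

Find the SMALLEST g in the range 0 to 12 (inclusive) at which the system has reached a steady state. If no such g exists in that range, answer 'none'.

Answer: none

Derivation:
Gen 0: 01011111010
Gen 1 (rule 158): 11011110011
Gen 2 (rule 122): 11110011111
Gen 3 (rule 158): 11101111110
Gen 4 (rule 122): 10111000011
Gen 5 (rule 158): 10110100110
Gen 6 (rule 122): 01111011111
Gen 7 (rule 158): 11110011110
Gen 8 (rule 122): 10011110011
Gen 9 (rule 158): 11111101110
Gen 10 (rule 122): 10000111011
Gen 11 (rule 158): 11001110010
Gen 12 (rule 122): 11111011101
Gen 13 (rule 158): 11110011001
Gen 14 (rule 122): 10011111110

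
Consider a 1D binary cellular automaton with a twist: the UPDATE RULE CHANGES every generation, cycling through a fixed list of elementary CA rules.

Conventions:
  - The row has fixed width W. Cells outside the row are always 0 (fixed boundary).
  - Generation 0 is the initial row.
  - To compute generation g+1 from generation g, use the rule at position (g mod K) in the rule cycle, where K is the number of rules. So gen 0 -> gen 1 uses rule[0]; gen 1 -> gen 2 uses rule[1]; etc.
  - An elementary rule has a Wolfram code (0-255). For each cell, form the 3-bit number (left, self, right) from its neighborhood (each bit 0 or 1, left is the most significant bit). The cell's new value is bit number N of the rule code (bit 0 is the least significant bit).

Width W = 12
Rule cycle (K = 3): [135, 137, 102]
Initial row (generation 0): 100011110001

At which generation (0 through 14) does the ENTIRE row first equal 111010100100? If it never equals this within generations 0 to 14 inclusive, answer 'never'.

Gen 0: 100011110001
Gen 1 (rule 135): 101101100111
Gen 2 (rule 137): 001001000110
Gen 3 (rule 102): 011011001010
Gen 4 (rule 135): 100000011010
Gen 5 (rule 137): 001111010000
Gen 6 (rule 102): 010001110000
Gen 7 (rule 135): 110110100111
Gen 8 (rule 137): 100100000110
Gen 9 (rule 102): 101100001010
Gen 10 (rule 135): 100001111010
Gen 11 (rule 137): 001101110000
Gen 12 (rule 102): 010110010000
Gen 13 (rule 135): 110000110111
Gen 14 (rule 137): 100110100110

Answer: never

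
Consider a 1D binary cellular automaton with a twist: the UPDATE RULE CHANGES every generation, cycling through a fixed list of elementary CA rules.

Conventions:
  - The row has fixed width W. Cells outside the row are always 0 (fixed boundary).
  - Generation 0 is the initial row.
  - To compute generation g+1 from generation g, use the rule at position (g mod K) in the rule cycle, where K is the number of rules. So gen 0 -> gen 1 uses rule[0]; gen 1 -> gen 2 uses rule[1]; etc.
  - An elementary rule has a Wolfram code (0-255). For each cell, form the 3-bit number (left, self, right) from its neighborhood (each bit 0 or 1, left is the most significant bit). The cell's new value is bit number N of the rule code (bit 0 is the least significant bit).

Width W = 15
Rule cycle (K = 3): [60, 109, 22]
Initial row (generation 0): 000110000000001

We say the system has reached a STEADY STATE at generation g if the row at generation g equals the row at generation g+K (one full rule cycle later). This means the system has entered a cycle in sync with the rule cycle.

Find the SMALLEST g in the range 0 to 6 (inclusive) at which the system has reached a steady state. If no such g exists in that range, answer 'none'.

Answer: 3

Derivation:
Gen 0: 000110000000001
Gen 1 (rule 60): 000101000000001
Gen 2 (rule 109): 110111011111101
Gen 3 (rule 22): 000000000000001
Gen 4 (rule 60): 000000000000001
Gen 5 (rule 109): 111111111111101
Gen 6 (rule 22): 000000000000001
Gen 7 (rule 60): 000000000000001
Gen 8 (rule 109): 111111111111101
Gen 9 (rule 22): 000000000000001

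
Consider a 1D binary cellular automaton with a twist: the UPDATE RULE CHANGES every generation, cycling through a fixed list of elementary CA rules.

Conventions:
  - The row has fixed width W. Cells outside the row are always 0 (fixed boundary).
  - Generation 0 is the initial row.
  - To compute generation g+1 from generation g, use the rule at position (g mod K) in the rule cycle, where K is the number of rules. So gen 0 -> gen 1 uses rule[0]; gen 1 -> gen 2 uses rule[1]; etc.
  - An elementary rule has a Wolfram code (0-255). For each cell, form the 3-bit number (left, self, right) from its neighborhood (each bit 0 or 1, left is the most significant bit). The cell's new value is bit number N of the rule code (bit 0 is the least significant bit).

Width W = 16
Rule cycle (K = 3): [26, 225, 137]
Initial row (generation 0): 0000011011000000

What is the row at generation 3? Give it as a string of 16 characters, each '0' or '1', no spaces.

Answer: 1100000100001110

Derivation:
Gen 0: 0000011011000000
Gen 1 (rule 26): 0000110010100000
Gen 2 (rule 225): 1110010001001111
Gen 3 (rule 137): 1100000100001110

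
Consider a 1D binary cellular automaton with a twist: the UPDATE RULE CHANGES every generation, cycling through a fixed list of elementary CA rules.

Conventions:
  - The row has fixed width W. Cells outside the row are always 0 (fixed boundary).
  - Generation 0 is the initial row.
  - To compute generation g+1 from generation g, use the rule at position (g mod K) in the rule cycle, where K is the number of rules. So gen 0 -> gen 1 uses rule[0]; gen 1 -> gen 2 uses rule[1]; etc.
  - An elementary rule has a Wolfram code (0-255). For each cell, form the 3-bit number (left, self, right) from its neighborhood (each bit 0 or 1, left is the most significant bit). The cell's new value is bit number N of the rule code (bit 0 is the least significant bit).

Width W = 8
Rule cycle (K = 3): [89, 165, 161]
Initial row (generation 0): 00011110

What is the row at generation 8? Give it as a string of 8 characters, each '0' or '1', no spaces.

Answer: 01010010

Derivation:
Gen 0: 00011110
Gen 1 (rule 89): 11010011
Gen 2 (rule 165): 00110000
Gen 3 (rule 161): 10000111
Gen 4 (rule 89): 01110101
Gen 5 (rule 165): 00101111
Gen 6 (rule 161): 10010110
Gen 7 (rule 89): 01000111
Gen 8 (rule 165): 01010010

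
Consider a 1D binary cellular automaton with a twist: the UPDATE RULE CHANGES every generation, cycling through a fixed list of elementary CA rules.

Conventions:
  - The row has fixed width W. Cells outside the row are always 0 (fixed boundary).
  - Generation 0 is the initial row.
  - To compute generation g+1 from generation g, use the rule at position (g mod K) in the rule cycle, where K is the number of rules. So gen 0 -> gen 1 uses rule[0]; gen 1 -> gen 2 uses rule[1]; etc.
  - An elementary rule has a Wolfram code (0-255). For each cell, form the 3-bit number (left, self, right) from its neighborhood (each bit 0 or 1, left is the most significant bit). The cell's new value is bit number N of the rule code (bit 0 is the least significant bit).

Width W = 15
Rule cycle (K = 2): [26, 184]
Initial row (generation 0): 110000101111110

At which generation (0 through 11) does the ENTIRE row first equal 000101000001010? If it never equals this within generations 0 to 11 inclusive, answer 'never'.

Answer: 10

Derivation:
Gen 0: 110000101111110
Gen 1 (rule 26): 101001001000001
Gen 2 (rule 184): 010100100100000
Gen 3 (rule 26): 100011011010000
Gen 4 (rule 184): 010010110101000
Gen 5 (rule 26): 101100100000100
Gen 6 (rule 184): 011010010000010
Gen 7 (rule 26): 110001101000101
Gen 8 (rule 184): 101001010100010
Gen 9 (rule 26): 000110000010101
Gen 10 (rule 184): 000101000001010
Gen 11 (rule 26): 001000100010001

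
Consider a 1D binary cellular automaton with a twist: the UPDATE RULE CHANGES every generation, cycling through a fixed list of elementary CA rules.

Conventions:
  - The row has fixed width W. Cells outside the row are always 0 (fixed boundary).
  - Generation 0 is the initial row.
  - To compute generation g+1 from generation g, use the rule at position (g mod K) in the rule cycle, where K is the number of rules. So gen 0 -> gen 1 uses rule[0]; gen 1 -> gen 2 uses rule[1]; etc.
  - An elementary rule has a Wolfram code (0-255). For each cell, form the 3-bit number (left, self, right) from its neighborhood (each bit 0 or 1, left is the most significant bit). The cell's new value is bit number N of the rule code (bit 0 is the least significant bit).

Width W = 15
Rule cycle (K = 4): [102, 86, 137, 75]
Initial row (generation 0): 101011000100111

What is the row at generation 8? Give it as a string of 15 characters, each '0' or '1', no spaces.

Gen 0: 101011000100111
Gen 1 (rule 102): 111101001101001
Gen 2 (rule 86): 000101110101111
Gen 3 (rule 137): 110001100001110
Gen 4 (rule 75): 110111101111010
Gen 5 (rule 102): 011000110001110
Gen 6 (rule 86): 101101011010011
Gen 7 (rule 137): 001000010000010
Gen 8 (rule 75): 110011100111100

Answer: 110011100111100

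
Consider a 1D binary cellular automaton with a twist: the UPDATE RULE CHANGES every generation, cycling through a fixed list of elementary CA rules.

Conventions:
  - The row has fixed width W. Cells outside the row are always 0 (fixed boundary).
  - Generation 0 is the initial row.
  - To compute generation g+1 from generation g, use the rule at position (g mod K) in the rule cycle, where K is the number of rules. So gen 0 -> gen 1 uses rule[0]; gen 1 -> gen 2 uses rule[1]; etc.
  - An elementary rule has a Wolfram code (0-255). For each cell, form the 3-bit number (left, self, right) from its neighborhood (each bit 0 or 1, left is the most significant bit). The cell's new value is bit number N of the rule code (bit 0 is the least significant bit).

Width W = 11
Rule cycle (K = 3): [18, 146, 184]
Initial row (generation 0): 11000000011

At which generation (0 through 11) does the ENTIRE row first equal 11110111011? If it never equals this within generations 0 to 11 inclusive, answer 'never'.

Answer: never

Derivation:
Gen 0: 11000000011
Gen 1 (rule 18): 00100000100
Gen 2 (rule 146): 01010001010
Gen 3 (rule 184): 00101000101
Gen 4 (rule 18): 01000101000
Gen 5 (rule 146): 10101000100
Gen 6 (rule 184): 01010100010
Gen 7 (rule 18): 10000010101
Gen 8 (rule 146): 01000100000
Gen 9 (rule 184): 00100010000
Gen 10 (rule 18): 01010101000
Gen 11 (rule 146): 10000000100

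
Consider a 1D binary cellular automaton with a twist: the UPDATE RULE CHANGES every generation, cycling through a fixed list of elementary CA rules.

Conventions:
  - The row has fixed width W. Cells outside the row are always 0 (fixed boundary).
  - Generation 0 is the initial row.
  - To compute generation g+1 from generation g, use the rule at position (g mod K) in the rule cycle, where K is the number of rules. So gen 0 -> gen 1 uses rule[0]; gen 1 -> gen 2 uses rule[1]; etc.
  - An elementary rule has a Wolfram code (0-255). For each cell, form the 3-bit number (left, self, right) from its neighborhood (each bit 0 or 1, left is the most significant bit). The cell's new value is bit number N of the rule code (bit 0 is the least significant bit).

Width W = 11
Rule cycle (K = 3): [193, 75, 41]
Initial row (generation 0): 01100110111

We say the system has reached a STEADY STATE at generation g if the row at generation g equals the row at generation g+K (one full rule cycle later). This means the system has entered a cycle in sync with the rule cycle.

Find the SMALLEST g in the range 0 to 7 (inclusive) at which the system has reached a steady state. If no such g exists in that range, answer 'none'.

Answer: 3

Derivation:
Gen 0: 01100110111
Gen 1 (rule 193): 00100010011
Gen 2 (rule 75): 11001100111
Gen 3 (rule 41): 10001000100
Gen 4 (rule 193): 00100010001
Gen 5 (rule 75): 11001100110
Gen 6 (rule 41): 10001000100
Gen 7 (rule 193): 00100010001
Gen 8 (rule 75): 11001100110
Gen 9 (rule 41): 10001000100
Gen 10 (rule 193): 00100010001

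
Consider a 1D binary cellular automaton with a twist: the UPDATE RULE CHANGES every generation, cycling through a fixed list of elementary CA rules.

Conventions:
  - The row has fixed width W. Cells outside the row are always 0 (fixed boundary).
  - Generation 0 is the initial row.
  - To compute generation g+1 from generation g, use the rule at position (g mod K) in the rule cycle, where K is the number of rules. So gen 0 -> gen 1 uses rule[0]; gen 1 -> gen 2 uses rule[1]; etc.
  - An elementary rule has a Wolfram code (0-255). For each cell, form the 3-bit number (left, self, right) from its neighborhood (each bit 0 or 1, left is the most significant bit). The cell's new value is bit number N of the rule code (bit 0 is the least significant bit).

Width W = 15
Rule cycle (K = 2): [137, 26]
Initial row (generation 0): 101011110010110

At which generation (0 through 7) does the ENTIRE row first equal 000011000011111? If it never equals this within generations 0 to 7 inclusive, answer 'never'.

Answer: never

Derivation:
Gen 0: 101011110010110
Gen 1 (rule 137): 000011100000100
Gen 2 (rule 26): 000110010001010
Gen 3 (rule 137): 110100000100000
Gen 4 (rule 26): 100010001010000
Gen 5 (rule 137): 001000100000111
Gen 6 (rule 26): 010101010001100
Gen 7 (rule 137): 000000000101001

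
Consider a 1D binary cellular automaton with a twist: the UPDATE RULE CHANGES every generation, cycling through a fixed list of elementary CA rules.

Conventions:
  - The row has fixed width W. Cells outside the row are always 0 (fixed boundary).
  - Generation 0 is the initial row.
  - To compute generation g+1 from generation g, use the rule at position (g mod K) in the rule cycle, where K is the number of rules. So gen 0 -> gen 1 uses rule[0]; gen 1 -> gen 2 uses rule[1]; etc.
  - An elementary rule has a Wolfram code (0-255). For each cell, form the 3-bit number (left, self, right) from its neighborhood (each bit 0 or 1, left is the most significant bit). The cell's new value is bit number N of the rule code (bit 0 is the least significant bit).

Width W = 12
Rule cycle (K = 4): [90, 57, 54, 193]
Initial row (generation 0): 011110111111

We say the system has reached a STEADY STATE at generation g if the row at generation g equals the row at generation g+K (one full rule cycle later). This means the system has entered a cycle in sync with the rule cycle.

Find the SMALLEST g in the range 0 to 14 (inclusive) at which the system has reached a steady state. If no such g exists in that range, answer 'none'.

Gen 0: 011110111111
Gen 1 (rule 90): 110010100001
Gen 2 (rule 57): 101001011100
Gen 3 (rule 54): 111111100010
Gen 4 (rule 193): 011111101000
Gen 5 (rule 90): 110000100100
Gen 6 (rule 57): 101110010011
Gen 7 (rule 54): 110001111100
Gen 8 (rule 193): 010100111101
Gen 9 (rule 90): 100011100100
Gen 10 (rule 57): 011010010011
Gen 11 (rule 54): 100111111100
Gen 12 (rule 193): 000011111101
Gen 13 (rule 90): 000110000100
Gen 14 (rule 57): 110101110011
Gen 15 (rule 54): 001110001100
Gen 16 (rule 193): 100110100101
Gen 17 (rule 90): 011110011000
Gen 18 (rule 57): 010001010111

Answer: none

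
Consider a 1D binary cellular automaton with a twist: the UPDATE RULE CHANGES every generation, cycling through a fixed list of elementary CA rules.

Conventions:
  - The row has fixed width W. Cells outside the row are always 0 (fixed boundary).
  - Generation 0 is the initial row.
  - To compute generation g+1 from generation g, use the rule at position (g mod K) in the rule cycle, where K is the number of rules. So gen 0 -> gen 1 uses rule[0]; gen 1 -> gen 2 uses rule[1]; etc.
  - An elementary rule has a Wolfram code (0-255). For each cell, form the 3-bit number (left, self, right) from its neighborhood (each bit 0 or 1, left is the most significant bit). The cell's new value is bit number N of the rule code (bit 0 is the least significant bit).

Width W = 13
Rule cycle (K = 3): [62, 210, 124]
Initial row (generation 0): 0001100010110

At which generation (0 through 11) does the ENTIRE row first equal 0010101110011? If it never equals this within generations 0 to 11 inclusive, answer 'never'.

Gen 0: 0001100010110
Gen 1 (rule 62): 0011010111101
Gen 2 (rule 210): 0101000011100
Gen 3 (rule 124): 0111100010110
Gen 4 (rule 62): 1100010111101
Gen 5 (rule 210): 0110100011100
Gen 6 (rule 124): 0111110010110
Gen 7 (rule 62): 1100001111101
Gen 8 (rule 210): 0110010111100
Gen 9 (rule 124): 0111011100110
Gen 10 (rule 62): 1100110011101
Gen 11 (rule 210): 0111011101100

Answer: never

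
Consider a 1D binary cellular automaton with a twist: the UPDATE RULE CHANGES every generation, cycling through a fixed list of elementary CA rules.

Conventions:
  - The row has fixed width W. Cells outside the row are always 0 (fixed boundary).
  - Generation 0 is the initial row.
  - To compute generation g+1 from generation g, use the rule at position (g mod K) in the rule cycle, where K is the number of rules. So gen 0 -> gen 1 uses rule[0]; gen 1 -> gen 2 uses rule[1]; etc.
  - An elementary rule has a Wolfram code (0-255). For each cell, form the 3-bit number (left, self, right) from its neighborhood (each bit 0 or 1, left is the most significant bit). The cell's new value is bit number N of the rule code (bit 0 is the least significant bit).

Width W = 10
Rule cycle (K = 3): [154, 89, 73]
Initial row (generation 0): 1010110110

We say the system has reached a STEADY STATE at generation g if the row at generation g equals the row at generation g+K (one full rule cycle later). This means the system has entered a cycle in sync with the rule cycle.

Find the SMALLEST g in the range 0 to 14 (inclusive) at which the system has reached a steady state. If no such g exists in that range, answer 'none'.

Gen 0: 1010110110
Gen 1 (rule 154): 0000100101
Gen 2 (rule 89): 1110010000
Gen 3 (rule 73): 1010000111
Gen 4 (rule 154): 0001001110
Gen 5 (rule 89): 1100101011
Gen 6 (rule 73): 1100000011
Gen 7 (rule 154): 1010000110
Gen 8 (rule 89): 0001110111
Gen 9 (rule 73): 1101010101
Gen 10 (rule 154): 1000000000
Gen 11 (rule 89): 0111111111
Gen 12 (rule 73): 0100000001
Gen 13 (rule 154): 1010000010
Gen 14 (rule 89): 0001111001
Gen 15 (rule 73): 1101001000
Gen 16 (rule 154): 1000110100
Gen 17 (rule 89): 0110110011

Answer: none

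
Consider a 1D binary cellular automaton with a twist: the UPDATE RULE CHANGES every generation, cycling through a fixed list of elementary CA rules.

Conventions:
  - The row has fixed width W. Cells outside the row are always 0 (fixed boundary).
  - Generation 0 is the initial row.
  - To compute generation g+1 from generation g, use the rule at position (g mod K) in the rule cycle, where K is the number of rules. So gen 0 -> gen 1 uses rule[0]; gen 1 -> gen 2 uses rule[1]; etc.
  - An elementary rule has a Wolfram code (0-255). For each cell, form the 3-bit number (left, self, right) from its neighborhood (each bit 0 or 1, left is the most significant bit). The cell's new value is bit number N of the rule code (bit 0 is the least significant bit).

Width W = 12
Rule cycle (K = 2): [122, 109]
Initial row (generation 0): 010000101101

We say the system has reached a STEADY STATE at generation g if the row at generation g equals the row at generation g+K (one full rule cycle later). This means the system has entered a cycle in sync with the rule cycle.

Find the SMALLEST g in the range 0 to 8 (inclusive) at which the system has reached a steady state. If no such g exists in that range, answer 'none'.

Gen 0: 010000101101
Gen 1 (rule 122): 101001011110
Gen 2 (rule 109): 111001110010
Gen 3 (rule 122): 101111011101
Gen 4 (rule 109): 111001110111
Gen 5 (rule 122): 101111011101
Gen 6 (rule 109): 111001110111
Gen 7 (rule 122): 101111011101
Gen 8 (rule 109): 111001110111
Gen 9 (rule 122): 101111011101
Gen 10 (rule 109): 111001110111

Answer: 3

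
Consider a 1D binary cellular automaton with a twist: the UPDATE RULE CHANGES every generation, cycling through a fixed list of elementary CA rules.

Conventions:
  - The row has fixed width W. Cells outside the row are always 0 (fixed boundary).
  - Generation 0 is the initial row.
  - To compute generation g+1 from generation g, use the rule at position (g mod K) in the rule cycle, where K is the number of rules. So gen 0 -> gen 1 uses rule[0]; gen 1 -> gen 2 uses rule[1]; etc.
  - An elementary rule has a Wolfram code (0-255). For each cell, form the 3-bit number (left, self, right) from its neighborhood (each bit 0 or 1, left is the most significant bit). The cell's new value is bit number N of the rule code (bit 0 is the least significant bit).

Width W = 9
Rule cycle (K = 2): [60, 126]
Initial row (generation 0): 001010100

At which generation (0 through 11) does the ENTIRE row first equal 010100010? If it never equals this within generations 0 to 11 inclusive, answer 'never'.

Gen 0: 001010100
Gen 1 (rule 60): 001111110
Gen 2 (rule 126): 011000011
Gen 3 (rule 60): 010100010
Gen 4 (rule 126): 111110111
Gen 5 (rule 60): 100001100
Gen 6 (rule 126): 110011110
Gen 7 (rule 60): 101010001
Gen 8 (rule 126): 111111011
Gen 9 (rule 60): 100000110
Gen 10 (rule 126): 110001111
Gen 11 (rule 60): 101001000

Answer: 3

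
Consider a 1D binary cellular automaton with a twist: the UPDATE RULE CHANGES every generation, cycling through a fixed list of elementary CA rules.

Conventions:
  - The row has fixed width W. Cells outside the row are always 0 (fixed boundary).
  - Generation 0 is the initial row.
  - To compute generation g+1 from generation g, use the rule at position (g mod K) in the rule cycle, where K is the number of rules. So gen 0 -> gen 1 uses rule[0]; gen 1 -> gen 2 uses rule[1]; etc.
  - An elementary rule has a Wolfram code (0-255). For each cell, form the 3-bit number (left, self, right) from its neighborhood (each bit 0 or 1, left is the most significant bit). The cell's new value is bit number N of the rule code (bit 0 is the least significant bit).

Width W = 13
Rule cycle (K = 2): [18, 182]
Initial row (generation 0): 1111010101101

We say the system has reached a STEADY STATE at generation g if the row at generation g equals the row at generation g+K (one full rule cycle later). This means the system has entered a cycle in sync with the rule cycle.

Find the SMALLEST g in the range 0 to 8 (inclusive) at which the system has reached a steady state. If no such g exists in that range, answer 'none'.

Gen 0: 1111010101101
Gen 1 (rule 18): 0000000000000
Gen 2 (rule 182): 0000000000000
Gen 3 (rule 18): 0000000000000
Gen 4 (rule 182): 0000000000000
Gen 5 (rule 18): 0000000000000
Gen 6 (rule 182): 0000000000000
Gen 7 (rule 18): 0000000000000
Gen 8 (rule 182): 0000000000000
Gen 9 (rule 18): 0000000000000
Gen 10 (rule 182): 0000000000000

Answer: 1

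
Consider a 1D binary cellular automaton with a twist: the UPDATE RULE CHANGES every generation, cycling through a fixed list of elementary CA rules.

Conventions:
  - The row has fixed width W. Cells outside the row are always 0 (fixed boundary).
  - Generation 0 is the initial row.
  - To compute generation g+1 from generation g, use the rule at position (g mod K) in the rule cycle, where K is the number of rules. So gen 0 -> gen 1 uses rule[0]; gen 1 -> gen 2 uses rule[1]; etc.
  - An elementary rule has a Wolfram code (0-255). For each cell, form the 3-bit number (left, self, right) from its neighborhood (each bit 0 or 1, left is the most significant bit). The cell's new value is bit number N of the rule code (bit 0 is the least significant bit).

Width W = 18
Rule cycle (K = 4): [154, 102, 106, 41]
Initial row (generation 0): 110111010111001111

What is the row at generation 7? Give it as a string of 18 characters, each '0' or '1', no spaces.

Gen 0: 110111010111001111
Gen 1 (rule 154): 100110000110111110
Gen 2 (rule 102): 101010001011000010
Gen 3 (rule 106): 010100010111000100
Gen 4 (rule 41): 001001001100010001
Gen 5 (rule 154): 010110111010101010
Gen 6 (rule 102): 111011001111111110
Gen 7 (rule 106): 101111011000000010

Answer: 101111011000000010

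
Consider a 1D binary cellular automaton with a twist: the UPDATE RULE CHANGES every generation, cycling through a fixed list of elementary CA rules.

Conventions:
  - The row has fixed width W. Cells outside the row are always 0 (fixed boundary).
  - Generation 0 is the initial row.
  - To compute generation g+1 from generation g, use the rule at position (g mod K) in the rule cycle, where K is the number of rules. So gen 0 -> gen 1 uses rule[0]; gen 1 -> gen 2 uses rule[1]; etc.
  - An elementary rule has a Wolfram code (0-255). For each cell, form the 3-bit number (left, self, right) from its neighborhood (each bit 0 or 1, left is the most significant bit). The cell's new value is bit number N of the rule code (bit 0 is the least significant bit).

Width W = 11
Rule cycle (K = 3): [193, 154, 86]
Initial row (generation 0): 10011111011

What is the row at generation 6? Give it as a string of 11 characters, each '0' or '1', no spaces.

Gen 0: 10011111011
Gen 1 (rule 193): 00001111001
Gen 2 (rule 154): 00011110110
Gen 3 (rule 86): 00100010011
Gen 4 (rule 193): 10001000001
Gen 5 (rule 154): 01010100010
Gen 6 (rule 86): 11010110111

Answer: 11010110111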